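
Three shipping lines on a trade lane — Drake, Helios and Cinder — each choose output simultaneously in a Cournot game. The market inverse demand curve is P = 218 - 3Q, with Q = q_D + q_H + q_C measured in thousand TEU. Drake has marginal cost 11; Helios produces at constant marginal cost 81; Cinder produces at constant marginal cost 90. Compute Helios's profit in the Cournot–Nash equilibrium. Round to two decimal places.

Drake's profit: π_D = (218 - 3Q)q_D - (11q_D). Setting ∂π_D/∂q_D = 0: 207 - 6q_D - 3(q_H + q_C) = 0.
Helios's profit: π_H = (218 - 3Q)q_H - (81q_H). Setting ∂π_H/∂q_H = 0: 137 - 6q_H - 3(q_D + q_C) = 0.
Cinder's profit: π_C = (218 - 3Q)q_C - (90q_C). Setting ∂π_C/∂q_C = 0: 128 - 6q_C - 3(q_D + q_H) = 0.
Adding the 3 first-order conditions: 472 − 12Q = 0, so Q = 118/3.
Back-substituting: q_D = (207 − 118)/3 = 89/3, q_H = (137 − 118)/3 = 19/3, q_C = (128 − 118)/3 = 10/3.
Price P = 218 - 3·(118/3) = 100.
Helios's profit: (100 - 81)·(19/3) = 361/3.

120.33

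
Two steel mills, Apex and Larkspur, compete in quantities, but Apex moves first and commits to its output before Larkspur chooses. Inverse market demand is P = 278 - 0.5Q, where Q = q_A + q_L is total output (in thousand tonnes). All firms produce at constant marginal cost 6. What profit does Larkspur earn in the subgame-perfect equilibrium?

9248

The follower Larkspur best-responds to any q_A: π_L = (278 - 0.5Q)q_L - 6q_L.
∂π_L/∂q_L = 272 - (1/2)q_A - q_L = 0 gives the reaction function q_L = (272 - (1/2)q_A).
Apex substitutes q_L(q_A) into its own profit: π_A = q_A(278 - (1/2)q_A - (272 - (1/2)q_A)/2) - 6q_A = (142 - (1/4)q_A)q_A - 6q_A.
Maximising: ∂π_A/∂q_A = 136 - (1/2)q_A = 0, giving q_A = 272.
Then q_L = (272 - (1/2)·272) = 136.
Price P = 278 - (1/2)·408 = 74.
Larkspur's profit: (74 - 6)·136 = 9248.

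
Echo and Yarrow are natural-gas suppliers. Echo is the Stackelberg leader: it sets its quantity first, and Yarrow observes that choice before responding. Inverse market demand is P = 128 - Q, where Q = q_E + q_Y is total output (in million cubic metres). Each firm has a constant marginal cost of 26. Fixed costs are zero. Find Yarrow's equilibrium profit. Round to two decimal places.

The follower Yarrow best-responds to any q_E: π_Y = (128 - Q)q_Y - 26q_Y.
∂π_Y/∂q_Y = 102 - q_E - 2q_Y = 0 gives the reaction function q_Y = (102 - q_E)/2.
The leader anticipates this reaction. Substituting into P = 128 - Q gives P = 77 - (1/2)q_E, so π_E = (77 - (1/2)q_E)q_E - 26q_E.
Maximising: ∂π_E/∂q_E = 51 - q_E = 0, giving q_E = 51.
Then q_Y = (102 - 51)/2 = 51/2.
Price P = 128 - 153/2 = 103/2.
Yarrow's profit: (103/2 - 26)·(51/2) = 650.2500.

650.25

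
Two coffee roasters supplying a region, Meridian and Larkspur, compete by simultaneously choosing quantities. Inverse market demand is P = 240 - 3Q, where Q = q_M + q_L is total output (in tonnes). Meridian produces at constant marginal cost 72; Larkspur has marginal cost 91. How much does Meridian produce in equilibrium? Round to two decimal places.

Meridian's profit: π_M = (240 - 3Q)q_M - (72q_M). Setting ∂π_M/∂q_M = 0: 168 - 6q_M - 3(q_L) = 0.
Larkspur's profit: π_L = (240 - 3Q)q_L - (91q_L). Setting ∂π_L/∂q_L = 0: 149 - 6q_L - 3(q_M) = 0.
So q_M = (168 - 3q_L)/6 and q_L = (149 - 3q_M)/6.
Substituting one into the other gives q_M = 187/9 and q_L = 130/9.

20.78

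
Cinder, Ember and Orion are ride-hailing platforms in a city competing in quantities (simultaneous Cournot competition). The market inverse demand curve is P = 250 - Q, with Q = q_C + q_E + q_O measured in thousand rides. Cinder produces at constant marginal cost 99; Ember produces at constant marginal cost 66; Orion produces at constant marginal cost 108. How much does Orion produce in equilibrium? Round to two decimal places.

Cinder's profit: π_C = (250 - Q)q_C - (99q_C). Setting ∂π_C/∂q_C = 0: 151 - 2q_C - (q_E + q_O) = 0.
Ember's first-order condition: 184 - 2q_E - (q_C + q_O) = 0.
Orion's first-order condition: 142 - 2q_O - (q_C + q_E) = 0.
Summing all 3 equations gives 477 − 4Q = 0, hence Q = 477/4.
Back-substituting: q_C = (151 − 477/4) = 127/4, q_E = (184 − 477/4) = 259/4, q_O = (142 − 477/4) = 91/4.

22.75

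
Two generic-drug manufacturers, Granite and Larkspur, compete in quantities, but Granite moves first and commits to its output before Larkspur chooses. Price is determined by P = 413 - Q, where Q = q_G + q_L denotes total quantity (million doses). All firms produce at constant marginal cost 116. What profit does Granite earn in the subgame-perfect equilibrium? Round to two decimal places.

11026.13

Solve by backward induction. Given q_G, the follower Larkspur maximises π_L = (413 - q_G - q_L)q_L - 116q_L.
Setting the follower's marginal profit to zero, 297 - q_G - 2q_L = 0, i.e. q_L = (297 - q_G)/2.
Granite substitutes q_L(q_G) into its own profit: π_G = q_G(413 - q_G - (297 - q_G)/2) - 116q_G = (529/2 - (1/2)q_G)q_G - 116q_G.
Maximising: ∂π_G/∂q_G = 297/2 - q_G = 0, giving q_G = 297/2.
Then q_L = (297 - 297/2)/2 = 297/4.
Price P = 413 - 891/4 = 761/4.
Granite's profit: (761/4 - 116)·(297/2) = 11026.1250.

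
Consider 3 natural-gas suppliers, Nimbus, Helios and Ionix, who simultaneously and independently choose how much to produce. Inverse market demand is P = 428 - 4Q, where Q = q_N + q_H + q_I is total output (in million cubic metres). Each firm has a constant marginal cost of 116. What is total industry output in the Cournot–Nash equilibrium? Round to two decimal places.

58.50

A representative firm's profit is π_i = q_i(428 - 4Q) - 116q_i.
Setting ∂π_i/∂q_i = 0 with rivals' quantities fixed: 312 - 8q_i - 4·Σ_{j≠i} q_j = 0.
With identical firms every q_j equals q_i, so Σ_{j≠i} q_j = 2q_i and 312 = 16q_i, giving q_i = 39/2.
Total output Q = 39/2 + 39/2 + 39/2 = 117/2.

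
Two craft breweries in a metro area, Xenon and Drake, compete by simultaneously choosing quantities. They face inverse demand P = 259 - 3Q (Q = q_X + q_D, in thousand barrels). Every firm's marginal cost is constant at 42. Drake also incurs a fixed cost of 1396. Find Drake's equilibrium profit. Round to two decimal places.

348.04

Each firm earns π_i = (259 - 3Q)q_i - 42q_i.
First-order condition (treating rivals' output as given): 217 - 6q_i - 3q_j = 0.
By symmetry each firm produces the same amount; substituting q_j = q_i yields q_i = 217/9.
Price P = 259 - 3·(434/9) = 343/3.
Drake's profit: (343/3 - 42)·(217/9) - 1396 = 348.0370.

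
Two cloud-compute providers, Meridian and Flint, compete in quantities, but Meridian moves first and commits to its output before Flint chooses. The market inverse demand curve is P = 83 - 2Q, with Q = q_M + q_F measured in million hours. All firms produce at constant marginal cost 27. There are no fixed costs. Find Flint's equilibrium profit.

98

Solve by backward induction. Given q_M, the follower Flint maximises π_F = (83 - 2q_M - 2q_F)q_F - 27q_F.
Setting the follower's marginal profit to zero, 56 - 2q_M - 4q_F = 0, i.e. q_F = (56 - 2q_M)/4.
Meridian substitutes q_F(q_M) into its own profit: π_M = q_M(83 - 2q_M - (56 - 2q_M)/2) - 27q_M = (55 - q_M)q_M - 27q_M.
Maximising: ∂π_M/∂q_M = 28 - 2q_M = 0, giving q_M = 14.
Then q_F = (56 - 2·14)/4 = 7.
Price P = 83 - 2·21 = 41.
Flint's profit: (41 - 27)·7 = 98.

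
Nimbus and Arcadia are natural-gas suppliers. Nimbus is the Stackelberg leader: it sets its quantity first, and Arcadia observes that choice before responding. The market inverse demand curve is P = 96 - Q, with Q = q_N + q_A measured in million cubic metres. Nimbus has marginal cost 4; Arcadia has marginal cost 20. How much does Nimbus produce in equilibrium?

Solve by backward induction. Given q_N, the follower Arcadia maximises π_A = (96 - q_N - q_A)q_A - 20q_A.
Follower FOC: 76 - q_N - 2q_A = 0, so q_A(q_N) = (76 - q_N)/2.
The leader anticipates this reaction. Substituting into P = 96 - Q gives P = 58 - (1/2)q_N, so π_N = (58 - (1/2)q_N)q_N - 4q_N.
Maximising: ∂π_N/∂q_N = 54 - q_N = 0, giving q_N = 54.
Then q_A = (76 - 54)/2 = 11.

54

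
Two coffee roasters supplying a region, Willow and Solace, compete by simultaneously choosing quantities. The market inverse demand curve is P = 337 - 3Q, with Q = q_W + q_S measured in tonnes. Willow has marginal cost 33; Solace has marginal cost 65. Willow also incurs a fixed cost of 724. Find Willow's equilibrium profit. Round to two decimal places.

3457.33

Willow's profit: π_W = (337 - 3Q)q_W - (33q_W). Setting ∂π_W/∂q_W = 0: 304 - 6q_W - 3(q_S) = 0.
Solace's profit: π_S = (337 - 3Q)q_S - (65q_S). Setting ∂π_S/∂q_S = 0: 272 - 6q_S - 3(q_W) = 0.
Rearranging gives the reaction functions q_W = (304 - 3q_S)/6 and q_S = (272 - 3q_W)/6.
Substituting one into the other gives q_W = 112/3 and q_S = 80/3.
Price P = 337 - 3·64 = 145.
Willow's profit: (145 - 33)·(112/3) - 724 = 3457.3333.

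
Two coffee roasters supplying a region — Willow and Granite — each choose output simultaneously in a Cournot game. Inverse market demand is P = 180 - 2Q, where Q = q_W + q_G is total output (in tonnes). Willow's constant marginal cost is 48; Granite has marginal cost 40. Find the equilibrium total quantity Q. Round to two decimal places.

Willow's profit: π_W = (180 - 2Q)q_W - (48q_W). Setting ∂π_W/∂q_W = 0: 132 - 4q_W - 2(q_G) = 0.
Granite's first-order condition: 140 - 4q_G - 2(q_W) = 0.
Best responses: q_W = (132 - 2q_G)/4, q_G = (140 - 2q_W)/4.
Solving the pair: q_W = 62/3, q_G = 74/3.
Total output Q = 62/3 + 74/3 = 136/3.

45.33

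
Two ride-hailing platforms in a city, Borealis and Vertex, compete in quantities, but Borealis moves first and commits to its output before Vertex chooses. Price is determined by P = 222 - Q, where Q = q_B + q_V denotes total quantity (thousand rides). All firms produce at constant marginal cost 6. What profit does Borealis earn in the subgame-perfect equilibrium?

The follower Vertex best-responds to any q_B: π_V = (222 - Q)q_V - 6q_V.
Setting the follower's marginal profit to zero, 216 - q_B - 2q_V = 0, i.e. q_V = (216 - q_B)/2.
The leader anticipates this reaction. Substituting into P = 222 - Q gives P = 114 - (1/2)q_B, so π_B = (114 - (1/2)q_B)q_B - 6q_B.
The leader's first-order condition 108 - q_B = 0 yields q_B = 108.
Then q_V = (216 - 108)/2 = 54.
Price P = 222 - 162 = 60.
Borealis's profit: (60 - 6)·108 = 5832.

5832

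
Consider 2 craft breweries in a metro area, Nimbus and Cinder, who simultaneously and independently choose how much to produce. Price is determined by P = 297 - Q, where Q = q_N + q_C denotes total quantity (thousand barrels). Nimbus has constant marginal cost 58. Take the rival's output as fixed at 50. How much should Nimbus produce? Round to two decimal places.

94.50

With the rival's output fixed at 50, Nimbus's profit is π_N = (297 - 50 - q_N)q_N - (58q_N) = (247 - q_N)q_N - (58q_N).
∂π_N/∂q_N = 189 - 2q_N = 0, so q_N = 189/2.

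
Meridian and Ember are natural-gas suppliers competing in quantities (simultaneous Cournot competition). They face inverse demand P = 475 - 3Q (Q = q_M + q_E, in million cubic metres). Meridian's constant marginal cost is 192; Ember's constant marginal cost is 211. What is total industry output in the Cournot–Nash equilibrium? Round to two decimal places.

60.78

Meridian's profit: π_M = (475 - 3Q)q_M - (192q_M). Setting ∂π_M/∂q_M = 0: 283 - 6q_M - 3(q_E) = 0.
Ember's profit: π_E = (475 - 3Q)q_E - (211q_E). Setting ∂π_E/∂q_E = 0: 264 - 6q_E - 3(q_M) = 0.
So q_M = (283 - 3q_E)/6 and q_E = (264 - 3q_M)/6.
Solving the pair: q_M = 302/9, q_E = 245/9.
Total output Q = 302/9 + 245/9 = 547/9.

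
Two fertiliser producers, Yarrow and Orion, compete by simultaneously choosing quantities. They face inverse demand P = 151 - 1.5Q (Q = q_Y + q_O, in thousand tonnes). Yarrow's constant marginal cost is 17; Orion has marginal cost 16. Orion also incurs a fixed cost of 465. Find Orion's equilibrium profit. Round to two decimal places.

905.07

Yarrow's profit: π_Y = (151 - 1.5Q)q_Y - (17q_Y). Setting ∂π_Y/∂q_Y = 0: 134 - 3q_Y - (3/2)(q_O) = 0.
Orion's first-order condition: 135 - 3q_O - (3/2)(q_Y) = 0.
So q_Y = (134 - (3/2)q_O)/3 and q_O = (135 - (3/2)q_Y)/3.
Solving the pair: q_Y = 266/9, q_O = 272/9.
Price P = 151 - (3/2)·(538/9) = 184/3.
Orion's profit: (184/3 - 16)·(272/9) - 465 = 905.0741.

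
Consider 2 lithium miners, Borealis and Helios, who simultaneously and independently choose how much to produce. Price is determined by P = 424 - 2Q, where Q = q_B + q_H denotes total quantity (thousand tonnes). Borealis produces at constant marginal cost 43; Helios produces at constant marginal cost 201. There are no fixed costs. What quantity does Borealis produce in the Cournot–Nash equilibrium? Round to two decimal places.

Borealis's profit: π_B = (424 - 2Q)q_B - (43q_B). Setting ∂π_B/∂q_B = 0: 381 - 4q_B - 2(q_H) = 0.
Helios's first-order condition: 223 - 4q_H - 2(q_B) = 0.
So q_B = (381 - 2q_H)/4 and q_H = (223 - 2q_B)/4.
Substituting one into the other gives q_B = 539/6 and q_H = 65/6.

89.83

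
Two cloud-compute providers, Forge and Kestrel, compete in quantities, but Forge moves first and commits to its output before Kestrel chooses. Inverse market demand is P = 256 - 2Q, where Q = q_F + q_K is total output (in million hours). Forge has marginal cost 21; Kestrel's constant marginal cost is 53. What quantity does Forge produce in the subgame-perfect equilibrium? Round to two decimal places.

Solve by backward induction. Given q_F, the follower Kestrel maximises π_K = (256 - 2q_F - 2q_K)q_K - 53q_K.
∂π_K/∂q_K = 203 - 2q_F - 4q_K = 0 gives the reaction function q_K = (203 - 2q_F)/4.
Forge substitutes q_K(q_F) into its own profit: π_F = q_F(256 - 2q_F - (203 - 2q_F)/2) - 21q_F = (309/2 - q_F)q_F - 21q_F.
Maximising: ∂π_F/∂q_F = 267/2 - 2q_F = 0, giving q_F = 267/4.
Then q_K = (203 - 2·(267/4))/4 = 139/8.

66.75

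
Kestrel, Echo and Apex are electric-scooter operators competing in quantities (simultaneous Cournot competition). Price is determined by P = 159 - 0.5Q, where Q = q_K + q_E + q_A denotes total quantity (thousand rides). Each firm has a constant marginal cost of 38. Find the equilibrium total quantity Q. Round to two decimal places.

181.50

A representative firm's profit is π_i = q_i(159 - 0.5Q) - 38q_i.
First-order condition (treating rivals' output as given): 121 - q_i - (1/2)·Σ_{j≠i} q_j = 0.
With identical firms every q_j equals q_i, so Σ_{j≠i} q_j = 2q_i and 121 = 2q_i, giving q_i = 121/2.
Total output Q = 121/2 + 121/2 + 121/2 = 363/2.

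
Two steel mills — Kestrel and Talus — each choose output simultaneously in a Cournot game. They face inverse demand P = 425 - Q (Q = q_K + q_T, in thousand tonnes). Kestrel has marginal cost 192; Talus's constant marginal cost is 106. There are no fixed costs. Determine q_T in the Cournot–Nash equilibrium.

135

Kestrel's profit: π_K = (425 - Q)q_K - (192q_K). Setting ∂π_K/∂q_K = 0: 233 - 2q_K - (q_T) = 0.
Talus's first-order condition: 319 - 2q_T - (q_K) = 0.
So q_K = (233 - q_T)/2 and q_T = (319 - q_K)/2.
Solving the pair: q_K = 49, q_T = 135.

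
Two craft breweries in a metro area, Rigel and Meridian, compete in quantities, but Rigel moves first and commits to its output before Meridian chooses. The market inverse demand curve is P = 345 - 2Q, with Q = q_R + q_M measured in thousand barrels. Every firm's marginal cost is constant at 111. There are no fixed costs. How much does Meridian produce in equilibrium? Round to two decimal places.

29.25

Solve by backward induction. Given q_R, the follower Meridian maximises π_M = (345 - 2q_R - 2q_M)q_M - 111q_M.
Setting the follower's marginal profit to zero, 234 - 2q_R - 4q_M = 0, i.e. q_M = (234 - 2q_R)/4.
The leader anticipates this reaction. Substituting into P = 345 - 2Q gives P = 228 - q_R, so π_R = (228 - q_R)q_R - 111q_R.
The leader's first-order condition 117 - 2q_R = 0 yields q_R = 117/2.
Then q_M = (234 - 2·(117/2))/4 = 117/4.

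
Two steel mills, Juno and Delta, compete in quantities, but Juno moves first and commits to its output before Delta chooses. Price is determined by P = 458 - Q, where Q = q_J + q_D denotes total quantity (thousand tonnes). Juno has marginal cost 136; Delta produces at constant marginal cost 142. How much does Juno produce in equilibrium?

164

The follower Delta best-responds to any q_J: π_D = (458 - Q)q_D - 142q_D.
Setting the follower's marginal profit to zero, 316 - q_J - 2q_D = 0, i.e. q_D = (316 - q_J)/2.
The leader anticipates this reaction. Substituting into P = 458 - Q gives P = 300 - (1/2)q_J, so π_J = (300 - (1/2)q_J)q_J - 136q_J.
Leader FOC: 164 - q_J = 0, so q_J = 164.
Then q_D = (316 - 164)/2 = 76.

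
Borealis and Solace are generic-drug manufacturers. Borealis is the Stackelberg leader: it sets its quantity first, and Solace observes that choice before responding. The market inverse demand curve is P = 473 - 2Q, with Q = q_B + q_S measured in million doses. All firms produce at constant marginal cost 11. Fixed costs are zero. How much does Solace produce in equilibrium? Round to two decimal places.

Solve by backward induction. Given q_B, the follower Solace maximises π_S = (473 - 2q_B - 2q_S)q_S - 11q_S.
∂π_S/∂q_S = 462 - 2q_B - 4q_S = 0 gives the reaction function q_S = (462 - 2q_B)/4.
Borealis substitutes q_S(q_B) into its own profit: π_B = q_B(473 - 2q_B - (462 - 2q_B)/2) - 11q_B = (242 - q_B)q_B - 11q_B.
The leader's first-order condition 231 - 2q_B = 0 yields q_B = 231/2.
Then q_S = (462 - 2·(231/2))/4 = 231/4.

57.75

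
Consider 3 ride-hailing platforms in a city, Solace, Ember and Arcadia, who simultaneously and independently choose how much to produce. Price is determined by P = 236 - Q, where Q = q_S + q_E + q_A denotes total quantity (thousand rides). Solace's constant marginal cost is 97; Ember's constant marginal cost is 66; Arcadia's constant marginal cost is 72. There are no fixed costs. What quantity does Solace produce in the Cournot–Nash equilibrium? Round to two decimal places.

Solace's profit: π_S = (236 - Q)q_S - (97q_S). Setting ∂π_S/∂q_S = 0: 139 - 2q_S - (q_E + q_A) = 0.
Ember's profit: π_E = (236 - Q)q_E - (66q_E). Setting ∂π_E/∂q_E = 0: 170 - 2q_E - (q_S + q_A) = 0.
Arcadia's profit: π_A = (236 - Q)q_A - (72q_A). Setting ∂π_A/∂q_A = 0: 164 - 2q_A - (q_S + q_E) = 0.
Adding the 3 first-order conditions: 473 − 4Q = 0, so Q = 473/4.
Back-substituting: q_S = (139 − 473/4) = 83/4, q_E = (170 − 473/4) = 207/4, q_A = (164 − 473/4) = 183/4.

20.75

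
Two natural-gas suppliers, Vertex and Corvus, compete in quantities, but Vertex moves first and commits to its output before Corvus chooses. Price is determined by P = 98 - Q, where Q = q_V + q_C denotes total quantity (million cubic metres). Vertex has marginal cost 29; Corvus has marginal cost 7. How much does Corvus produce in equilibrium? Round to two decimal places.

The follower Corvus best-responds to any q_V: π_C = (98 - Q)q_C - 7q_C.
Follower FOC: 91 - q_V - 2q_C = 0, so q_C(q_V) = (91 - q_V)/2.
The leader anticipates this reaction. Substituting into P = 98 - Q gives P = 105/2 - (1/2)q_V, so π_V = (105/2 - (1/2)q_V)q_V - 29q_V.
The leader's first-order condition 47/2 - q_V = 0 yields q_V = 47/2.
Then q_C = (91 - 47/2)/2 = 135/4.

33.75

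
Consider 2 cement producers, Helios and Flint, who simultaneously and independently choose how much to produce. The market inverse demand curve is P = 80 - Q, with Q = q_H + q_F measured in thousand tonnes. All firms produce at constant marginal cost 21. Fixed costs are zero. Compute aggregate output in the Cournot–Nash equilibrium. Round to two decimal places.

39.33

Each firm earns π_i = (80 - Q)q_i - 21q_i.
Setting ∂π_i/∂q_i = 0 with rivals' quantities fixed: 59 - 2q_i - q_j = 0.
With identical firms every q_j equals q_i, so q_j = q_i and 59 = 3q_i, giving q_i = 59/3.
Total output Q = 59/3 + 59/3 = 118/3.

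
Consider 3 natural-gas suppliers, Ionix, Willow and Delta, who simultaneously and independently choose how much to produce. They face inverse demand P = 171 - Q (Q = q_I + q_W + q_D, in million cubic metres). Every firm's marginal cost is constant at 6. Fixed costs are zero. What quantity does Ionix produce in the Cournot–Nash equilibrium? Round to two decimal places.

41.25

A representative firm's profit is π_i = q_i(171 - Q) - 6q_i.
First-order condition (treating rivals' output as given): 165 - 2q_i - Σ_{j≠i} q_j = 0.
With identical firms every q_j equals q_i, so Σ_{j≠i} q_j = 2q_i and 165 = 4q_i, giving q_i = 165/4.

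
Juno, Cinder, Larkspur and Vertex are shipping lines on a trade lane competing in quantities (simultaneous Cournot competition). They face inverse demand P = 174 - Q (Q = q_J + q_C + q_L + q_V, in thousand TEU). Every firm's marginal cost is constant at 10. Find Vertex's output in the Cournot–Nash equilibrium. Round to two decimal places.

32.80

Each firm earns π_i = (174 - Q)q_i - 10q_i.
First-order condition (treating rivals' output as given): 164 - 2q_i - Σ_{j≠i} q_j = 0.
With identical firms every q_j equals q_i, so Σ_{j≠i} q_j = 3q_i and 164 = 5q_i, giving q_i = 164/5.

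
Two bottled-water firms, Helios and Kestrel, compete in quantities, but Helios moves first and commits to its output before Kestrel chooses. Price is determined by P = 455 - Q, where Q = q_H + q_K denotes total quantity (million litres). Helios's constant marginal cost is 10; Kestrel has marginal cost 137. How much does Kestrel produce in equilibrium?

The follower Kestrel best-responds to any q_H: π_K = (455 - Q)q_K - 137q_K.
Follower FOC: 318 - q_H - 2q_K = 0, so q_K(q_H) = (318 - q_H)/2.
The leader anticipates this reaction. Substituting into P = 455 - Q gives P = 296 - (1/2)q_H, so π_H = (296 - (1/2)q_H)q_H - 10q_H.
Leader FOC: 286 - q_H = 0, so q_H = 286.
Then q_K = (318 - 286)/2 = 16.

16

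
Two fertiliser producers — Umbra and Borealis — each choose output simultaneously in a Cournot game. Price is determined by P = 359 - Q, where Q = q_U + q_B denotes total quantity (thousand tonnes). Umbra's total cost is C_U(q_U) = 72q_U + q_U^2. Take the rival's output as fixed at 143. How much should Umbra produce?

With the rival's output fixed at 143, Umbra's profit is π_U = (359 - 143 - q_U)q_U - (72q_U + q_U²) = (216 - q_U)q_U - (72q_U + q_U²).
∂π_U/∂q_U = 144 - 4q_U = 0, so q_U = 36.

36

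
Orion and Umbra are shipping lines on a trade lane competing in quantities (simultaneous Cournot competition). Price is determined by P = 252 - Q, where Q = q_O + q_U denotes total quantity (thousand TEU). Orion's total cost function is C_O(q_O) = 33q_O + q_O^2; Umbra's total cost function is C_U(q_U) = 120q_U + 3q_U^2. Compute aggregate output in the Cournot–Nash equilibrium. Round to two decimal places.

62.23

Orion's profit: π_O = (252 - Q)q_O - (33q_O + q_O²). Setting ∂π_O/∂q_O = 0: 219 - 4q_O - (q_U) = 0.
Umbra's profit: π_U = (252 - Q)q_U - (120q_U + 3q_U²). Setting ∂π_U/∂q_U = 0: 132 - 8q_U - (q_O) = 0.
Best responses: q_O = (219 - q_U)/4, q_U = (132 - q_O)/8.
Solving the pair: q_O = 1620/31, q_U = 309/31.
Total output Q = 1620/31 + 309/31 = 1929/31.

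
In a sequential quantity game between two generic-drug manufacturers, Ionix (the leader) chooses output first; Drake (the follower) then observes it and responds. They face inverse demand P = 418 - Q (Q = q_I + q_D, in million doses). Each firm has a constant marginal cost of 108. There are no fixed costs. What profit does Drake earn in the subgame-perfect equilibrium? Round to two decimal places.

6006.25

The follower Drake best-responds to any q_I: π_D = (418 - Q)q_D - 108q_D.
Follower FOC: 310 - q_I - 2q_D = 0, so q_D(q_I) = (310 - q_I)/2.
The leader anticipates this reaction. Substituting into P = 418 - Q gives P = 263 - (1/2)q_I, so π_I = (263 - (1/2)q_I)q_I - 108q_I.
Leader FOC: 155 - q_I = 0, so q_I = 155.
Then q_D = (310 - 155)/2 = 155/2.
Price P = 418 - 465/2 = 371/2.
Drake's profit: (371/2 - 108)·(155/2) = 6006.2500.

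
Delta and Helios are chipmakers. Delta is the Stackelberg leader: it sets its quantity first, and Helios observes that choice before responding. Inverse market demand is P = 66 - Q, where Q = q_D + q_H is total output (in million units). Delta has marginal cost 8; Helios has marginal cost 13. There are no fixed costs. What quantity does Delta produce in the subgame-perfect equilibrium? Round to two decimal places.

31.50

Solve by backward induction. Given q_D, the follower Helios maximises π_H = (66 - q_D - q_H)q_H - 13q_H.
Setting the follower's marginal profit to zero, 53 - q_D - 2q_H = 0, i.e. q_H = (53 - q_D)/2.
The leader anticipates this reaction. Substituting into P = 66 - Q gives P = 79/2 - (1/2)q_D, so π_D = (79/2 - (1/2)q_D)q_D - 8q_D.
Leader FOC: 63/2 - q_D = 0, so q_D = 63/2.
Then q_H = (53 - 63/2)/2 = 43/4.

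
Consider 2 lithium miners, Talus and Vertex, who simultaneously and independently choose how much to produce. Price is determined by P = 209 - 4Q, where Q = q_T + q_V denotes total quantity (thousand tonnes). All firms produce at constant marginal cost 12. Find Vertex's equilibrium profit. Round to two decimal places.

Each firm earns π_i = (209 - 4Q)q_i - 12q_i.
First-order condition (treating rivals' output as given): 197 - 8q_i - 4q_j = 0.
By symmetry each firm produces the same amount; substituting q_j = q_i yields q_i = 197/12.
Price P = 209 - 4·(197/6) = 233/3.
Vertex's profit: (233/3 - 12)·(197/12) = 1078.0278.

1078.03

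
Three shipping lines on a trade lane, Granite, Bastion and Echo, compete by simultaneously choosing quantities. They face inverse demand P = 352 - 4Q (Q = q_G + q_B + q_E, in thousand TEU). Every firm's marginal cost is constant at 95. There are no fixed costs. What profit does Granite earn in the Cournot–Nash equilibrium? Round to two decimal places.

A representative firm's profit is π_i = q_i(352 - 4Q) - 95q_i.
Setting ∂π_i/∂q_i = 0 with rivals' quantities fixed: 257 - 8q_i - 4·Σ_{j≠i} q_j = 0.
With identical firms every q_j equals q_i, so Σ_{j≠i} q_j = 2q_i and 257 = 16q_i, giving q_i = 257/16.
Price P = 352 - 4·(771/16) = 637/4.
Granite's profit: (637/4 - 95)·(257/16) = 1032.0156.

1032.02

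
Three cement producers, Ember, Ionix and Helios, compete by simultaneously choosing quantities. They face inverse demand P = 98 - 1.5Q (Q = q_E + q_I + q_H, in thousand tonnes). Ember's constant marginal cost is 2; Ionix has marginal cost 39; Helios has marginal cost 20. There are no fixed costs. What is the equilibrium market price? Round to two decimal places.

39.75

Ember's profit: π_E = (98 - 1.5Q)q_E - (2q_E). Setting ∂π_E/∂q_E = 0: 96 - 3q_E - (3/2)(q_I + q_H) = 0.
Ionix's first-order condition: 59 - 3q_I - (3/2)(q_E + q_H) = 0.
Helios's profit: π_H = (98 - 1.5Q)q_H - (20q_H). Setting ∂π_H/∂q_H = 0: 78 - 3q_H - (3/2)(q_E + q_I) = 0.
Summing all 3 equations gives 233 − 6Q = 0, hence Q = 233/6.
Back-substituting: q_E = (96 − 233/4)/(3/2) = 151/6, q_I = (59 − 233/4)/(3/2) = 1/2, q_H = (78 − 233/4)/(3/2) = 79/6.
Total output Q = 233/6, so price P = 98 - (3/2)·(233/6) = 159/4.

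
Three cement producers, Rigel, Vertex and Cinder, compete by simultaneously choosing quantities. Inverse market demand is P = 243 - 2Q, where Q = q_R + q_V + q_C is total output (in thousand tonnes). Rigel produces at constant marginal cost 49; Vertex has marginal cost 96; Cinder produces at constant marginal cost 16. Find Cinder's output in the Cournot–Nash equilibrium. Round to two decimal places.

42.50

Rigel's profit: π_R = (243 - 2Q)q_R - (49q_R). Setting ∂π_R/∂q_R = 0: 194 - 4q_R - 2(q_V + q_C) = 0.
Vertex's profit: π_V = (243 - 2Q)q_V - (96q_V). Setting ∂π_V/∂q_V = 0: 147 - 4q_V - 2(q_R + q_C) = 0.
Cinder's first-order condition: 227 - 4q_C - 2(q_R + q_V) = 0.
Summing all 3 equations gives 568 − 8Q = 0, hence Q = 71.
Back-substituting: q_R = (194 − 142)/2 = 26, q_V = (147 − 142)/2 = 5/2, q_C = (227 − 142)/2 = 85/2.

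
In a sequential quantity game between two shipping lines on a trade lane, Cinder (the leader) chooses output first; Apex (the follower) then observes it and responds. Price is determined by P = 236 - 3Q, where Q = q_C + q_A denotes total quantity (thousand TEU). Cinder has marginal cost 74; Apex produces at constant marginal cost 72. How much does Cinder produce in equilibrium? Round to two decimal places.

26.67

The follower Apex best-responds to any q_C: π_A = (236 - 3Q)q_A - 72q_A.
Setting the follower's marginal profit to zero, 164 - 3q_C - 6q_A = 0, i.e. q_A = (164 - 3q_C)/6.
The leader anticipates this reaction. Substituting into P = 236 - 3Q gives P = 154 - (3/2)q_C, so π_C = (154 - (3/2)q_C)q_C - 74q_C.
The leader's first-order condition 80 - 3q_C = 0 yields q_C = 80/3.
Then q_A = (164 - 3·(80/3))/6 = 14.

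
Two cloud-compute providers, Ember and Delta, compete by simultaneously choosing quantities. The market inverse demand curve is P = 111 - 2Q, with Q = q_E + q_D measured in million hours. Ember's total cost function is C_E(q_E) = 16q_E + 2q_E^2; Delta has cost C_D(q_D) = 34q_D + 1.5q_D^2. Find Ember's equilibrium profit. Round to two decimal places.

Ember's profit: π_E = (111 - 2Q)q_E - (16q_E + 2q_E²). Setting ∂π_E/∂q_E = 0: 95 - 8q_E - 2(q_D) = 0.
Delta's first-order condition: 77 - 7q_D - 2(q_E) = 0.
Rearranging gives the reaction functions q_E = (95 - 2q_D)/8 and q_D = (77 - 2q_E)/7.
Solving the pair: q_E = 511/52, q_D = 213/26.
Price P = 111 - 2·(937/52) = 1949/26.
Ember's profit: (1949/26)·(511/52) - 16·(511/52) - 2(511/52)² = 386.2737.

386.27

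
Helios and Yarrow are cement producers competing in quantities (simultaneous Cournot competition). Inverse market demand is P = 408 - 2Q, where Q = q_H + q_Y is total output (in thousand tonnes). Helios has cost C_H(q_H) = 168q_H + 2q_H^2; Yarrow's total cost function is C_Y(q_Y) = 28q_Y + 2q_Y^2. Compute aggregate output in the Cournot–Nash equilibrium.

Helios's profit: π_H = (408 - 2Q)q_H - (168q_H + 2q_H²). Setting ∂π_H/∂q_H = 0: 240 - 8q_H - 2(q_Y) = 0.
Yarrow's profit: π_Y = (408 - 2Q)q_Y - (28q_Y + 2q_Y²). Setting ∂π_Y/∂q_Y = 0: 380 - 8q_Y - 2(q_H) = 0.
Best responses: q_H = (240 - 2q_Y)/8, q_Y = (380 - 2q_H)/8.
Substituting one into the other gives q_H = 58/3 and q_Y = 128/3.
Total output Q = 58/3 + 128/3 = 62.

62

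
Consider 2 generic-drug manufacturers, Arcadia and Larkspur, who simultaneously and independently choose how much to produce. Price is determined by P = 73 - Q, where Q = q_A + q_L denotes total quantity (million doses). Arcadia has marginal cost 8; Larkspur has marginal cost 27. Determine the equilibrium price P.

36

Arcadia's profit: π_A = (73 - Q)q_A - (8q_A). Setting ∂π_A/∂q_A = 0: 65 - 2q_A - (q_L) = 0.
Larkspur's profit: π_L = (73 - Q)q_L - (27q_L). Setting ∂π_L/∂q_L = 0: 46 - 2q_L - (q_A) = 0.
So q_A = (65 - q_L)/2 and q_L = (46 - q_A)/2.
Substituting one into the other gives q_A = 28 and q_L = 9.
Total output Q = 37, so price P = 73 - 37 = 36.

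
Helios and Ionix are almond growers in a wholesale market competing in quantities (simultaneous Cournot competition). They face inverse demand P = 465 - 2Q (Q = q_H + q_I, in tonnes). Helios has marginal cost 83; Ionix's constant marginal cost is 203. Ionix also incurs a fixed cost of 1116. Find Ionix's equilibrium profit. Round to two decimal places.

Helios's profit: π_H = (465 - 2Q)q_H - (83q_H). Setting ∂π_H/∂q_H = 0: 382 - 4q_H - 2(q_I) = 0.
Ionix's first-order condition: 262 - 4q_I - 2(q_H) = 0.
Rearranging gives the reaction functions q_H = (382 - 2q_I)/4 and q_I = (262 - 2q_H)/4.
Solving the pair: q_H = 251/3, q_I = 71/3.
Price P = 465 - 2·(322/3) = 751/3.
Ionix's profit: (751/3 - 203)·(71/3) - 1116 = 38/9.

4.22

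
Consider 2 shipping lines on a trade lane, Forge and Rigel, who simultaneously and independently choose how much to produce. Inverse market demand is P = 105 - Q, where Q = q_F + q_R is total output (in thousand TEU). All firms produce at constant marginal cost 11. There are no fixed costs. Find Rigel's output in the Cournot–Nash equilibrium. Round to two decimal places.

Each firm earns π_i = (105 - Q)q_i - 11q_i.
Setting ∂π_i/∂q_i = 0 with rivals' quantities fixed: 94 - 2q_i - q_j = 0.
By symmetry each firm produces the same amount; substituting q_j = q_i yields q_i = 94/3.

31.33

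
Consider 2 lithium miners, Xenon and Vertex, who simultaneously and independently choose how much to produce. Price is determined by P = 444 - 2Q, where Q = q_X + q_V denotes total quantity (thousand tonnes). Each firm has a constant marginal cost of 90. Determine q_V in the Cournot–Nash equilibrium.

59

A representative firm's profit is π_i = q_i(444 - 2Q) - 90q_i.
First-order condition (treating rivals' output as given): 354 - 4q_i - 2q_j = 0.
By symmetry each firm produces the same amount; substituting q_j = q_i yields q_i = 354/6 = 59.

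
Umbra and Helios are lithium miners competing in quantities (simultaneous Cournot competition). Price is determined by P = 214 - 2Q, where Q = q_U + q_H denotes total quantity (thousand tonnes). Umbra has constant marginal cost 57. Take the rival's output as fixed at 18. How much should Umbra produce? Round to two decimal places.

30.25

With the rival's output fixed at 18, Umbra's profit is π_U = (214 - 2·18 - 2q_U)q_U - (57q_U) = (178 - 2q_U)q_U - (57q_U).
∂π_U/∂q_U = 121 - 4q_U = 0, so q_U = 121/4.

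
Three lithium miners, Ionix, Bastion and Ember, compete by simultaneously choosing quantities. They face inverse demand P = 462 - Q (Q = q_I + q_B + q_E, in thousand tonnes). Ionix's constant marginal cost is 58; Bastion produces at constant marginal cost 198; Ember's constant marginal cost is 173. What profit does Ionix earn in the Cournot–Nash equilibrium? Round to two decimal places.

27142.56

Ionix's profit: π_I = (462 - Q)q_I - (58q_I). Setting ∂π_I/∂q_I = 0: 404 - 2q_I - (q_B + q_E) = 0.
Bastion's profit: π_B = (462 - Q)q_B - (198q_B). Setting ∂π_B/∂q_B = 0: 264 - 2q_B - (q_I + q_E) = 0.
Ember's profit: π_E = (462 - Q)q_E - (173q_E). Setting ∂π_E/∂q_E = 0: 289 - 2q_E - (q_I + q_B) = 0.
Adding the 3 conditions: 957 − 2Q − 2Q = 0, i.e. Q = 957/4.
Back-substituting: q_I = (404 − 957/4) = 659/4, q_B = (264 − 957/4) = 99/4, q_E = (289 − 957/4) = 199/4.
Price P = 462 - 957/4 = 891/4.
Ionix's profit: (891/4 - 58)·(659/4) = 27142.5625.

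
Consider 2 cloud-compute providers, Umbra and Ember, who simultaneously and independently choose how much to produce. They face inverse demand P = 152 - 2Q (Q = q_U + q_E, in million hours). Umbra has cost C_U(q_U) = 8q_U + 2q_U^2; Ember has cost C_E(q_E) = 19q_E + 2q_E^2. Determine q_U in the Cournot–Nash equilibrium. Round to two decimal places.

Umbra's profit: π_U = (152 - 2Q)q_U - (8q_U + 2q_U²). Setting ∂π_U/∂q_U = 0: 144 - 8q_U - 2(q_E) = 0.
Ember's first-order condition: 133 - 8q_E - 2(q_U) = 0.
Rearranging gives the reaction functions q_U = (144 - 2q_E)/8 and q_E = (133 - 2q_U)/8.
Substituting one into the other gives q_U = 443/30 and q_E = 194/15.

14.77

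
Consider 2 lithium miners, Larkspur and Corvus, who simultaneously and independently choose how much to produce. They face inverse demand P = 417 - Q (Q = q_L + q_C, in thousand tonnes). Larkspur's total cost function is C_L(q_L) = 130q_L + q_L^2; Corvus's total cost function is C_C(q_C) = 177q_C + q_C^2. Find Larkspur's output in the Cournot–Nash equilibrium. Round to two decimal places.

60.53

Larkspur's profit: π_L = (417 - Q)q_L - (130q_L + q_L²). Setting ∂π_L/∂q_L = 0: 287 - 4q_L - (q_C) = 0.
Corvus's profit: π_C = (417 - Q)q_C - (177q_C + q_C²). Setting ∂π_C/∂q_C = 0: 240 - 4q_C - (q_L) = 0.
So q_L = (287 - q_C)/4 and q_C = (240 - q_L)/4.
Solving the pair: q_L = 908/15, q_C = 673/15.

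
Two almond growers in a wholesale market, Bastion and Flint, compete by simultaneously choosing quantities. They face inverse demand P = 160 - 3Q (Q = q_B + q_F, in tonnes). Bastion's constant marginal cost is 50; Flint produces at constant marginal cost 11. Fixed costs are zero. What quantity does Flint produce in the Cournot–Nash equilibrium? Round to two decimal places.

20.89

Bastion's profit: π_B = (160 - 3Q)q_B - (50q_B). Setting ∂π_B/∂q_B = 0: 110 - 6q_B - 3(q_F) = 0.
Flint's profit: π_F = (160 - 3Q)q_F - (11q_F). Setting ∂π_F/∂q_F = 0: 149 - 6q_F - 3(q_B) = 0.
So q_B = (110 - 3q_F)/6 and q_F = (149 - 3q_B)/6.
Solving the pair: q_B = 71/9, q_F = 188/9.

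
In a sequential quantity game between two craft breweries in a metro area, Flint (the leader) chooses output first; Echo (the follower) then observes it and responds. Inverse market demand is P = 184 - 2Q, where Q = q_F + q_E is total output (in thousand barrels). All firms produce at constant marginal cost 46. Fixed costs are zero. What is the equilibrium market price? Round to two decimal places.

80.50

The follower Echo best-responds to any q_F: π_E = (184 - 2Q)q_E - 46q_E.
∂π_E/∂q_E = 138 - 2q_F - 4q_E = 0 gives the reaction function q_E = (138 - 2q_F)/4.
Flint substitutes q_E(q_F) into its own profit: π_F = q_F(184 - 2q_F - (138 - 2q_F)/2) - 46q_F = (115 - q_F)q_F - 46q_F.
The leader's first-order condition 69 - 2q_F = 0 yields q_F = 69/2.
Then q_E = (138 - 2·(69/2))/4 = 69/4.
Total output Q = 207/4, so price P = 184 - 2·(207/4) = 161/2.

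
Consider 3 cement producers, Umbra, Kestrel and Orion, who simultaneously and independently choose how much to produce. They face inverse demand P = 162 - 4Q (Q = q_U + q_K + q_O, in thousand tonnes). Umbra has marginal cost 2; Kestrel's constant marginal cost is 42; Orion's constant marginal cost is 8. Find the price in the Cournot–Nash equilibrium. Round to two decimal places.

Umbra's profit: π_U = (162 - 4Q)q_U - (2q_U). Setting ∂π_U/∂q_U = 0: 160 - 8q_U - 4(q_K + q_O) = 0.
Kestrel's first-order condition: 120 - 8q_K - 4(q_U + q_O) = 0.
Orion's first-order condition: 154 - 8q_O - 4(q_U + q_K) = 0.
Adding the 3 first-order conditions: 434 − 16Q = 0, so Q = 217/8.
Back-substituting: q_U = (160 − 217/2)/4 = 103/8, q_K = (120 − 217/2)/4 = 23/8, q_O = (154 − 217/2)/4 = 91/8.
Total output Q = 217/8, so price P = 162 - 4·(217/8) = 107/2.

53.50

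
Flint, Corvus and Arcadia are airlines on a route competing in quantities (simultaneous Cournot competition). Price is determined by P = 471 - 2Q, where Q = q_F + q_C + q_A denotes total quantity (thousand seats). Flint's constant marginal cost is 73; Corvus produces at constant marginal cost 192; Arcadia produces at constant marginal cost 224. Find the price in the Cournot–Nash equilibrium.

240

Flint's profit: π_F = (471 - 2Q)q_F - (73q_F). Setting ∂π_F/∂q_F = 0: 398 - 4q_F - 2(q_C + q_A) = 0.
Corvus's first-order condition: 279 - 4q_C - 2(q_F + q_A) = 0.
Arcadia's first-order condition: 247 - 4q_A - 2(q_F + q_C) = 0.
Adding the 3 first-order conditions: 924 − 8Q = 0, so Q = 231/2.
Back-substituting: q_F = (398 − 231)/2 = 167/2, q_C = (279 − 231)/2 = 24, q_A = (247 − 231)/2 = 8.
Total output Q = 231/2, so price P = 471 - 2·(231/2) = 240.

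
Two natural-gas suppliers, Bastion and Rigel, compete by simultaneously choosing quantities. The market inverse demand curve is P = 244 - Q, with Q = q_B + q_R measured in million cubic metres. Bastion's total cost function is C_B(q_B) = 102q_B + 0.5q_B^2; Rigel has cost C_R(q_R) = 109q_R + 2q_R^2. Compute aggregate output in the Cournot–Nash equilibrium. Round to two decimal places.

Bastion's profit: π_B = (244 - Q)q_B - (102q_B + (1/2)q_B²). Setting ∂π_B/∂q_B = 0: 142 - 3q_B - (q_R) = 0.
Rigel's profit: π_R = (244 - Q)q_R - (109q_R + 2q_R²). Setting ∂π_R/∂q_R = 0: 135 - 6q_R - (q_B) = 0.
Rearranging gives the reaction functions q_B = (142 - q_R)/3 and q_R = (135 - q_B)/6.
Substituting one into the other gives q_B = 717/17 and q_R = 263/17.
Total output Q = 717/17 + 263/17 = 980/17.

57.65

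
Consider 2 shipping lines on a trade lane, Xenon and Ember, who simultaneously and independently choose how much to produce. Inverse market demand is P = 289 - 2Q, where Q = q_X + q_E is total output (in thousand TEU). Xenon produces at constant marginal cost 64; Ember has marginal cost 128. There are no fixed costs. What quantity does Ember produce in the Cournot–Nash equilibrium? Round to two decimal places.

16.17

Xenon's profit: π_X = (289 - 2Q)q_X - (64q_X). Setting ∂π_X/∂q_X = 0: 225 - 4q_X - 2(q_E) = 0.
Ember's first-order condition: 161 - 4q_E - 2(q_X) = 0.
Best responses: q_X = (225 - 2q_E)/4, q_E = (161 - 2q_X)/4.
Solving the pair: q_X = 289/6, q_E = 97/6.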